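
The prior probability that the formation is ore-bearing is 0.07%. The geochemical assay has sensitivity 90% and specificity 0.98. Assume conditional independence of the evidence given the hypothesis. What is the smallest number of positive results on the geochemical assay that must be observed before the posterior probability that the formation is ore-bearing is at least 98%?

3

Prior odds = 0.0007/0.9993 = 7/9993.
False-positive rate = 1 − 0.98 = 0.02; likelihood ratio of a positive = 0.9/0.02 = 45.
Target posterior odds = 0.98/0.02 = 49.
Require 45ⁿ ≥ 49 ÷ (7/9993) = 69951.
45² = 2025 falls short of 69951 but 45³ = 91125 reaches it, so n = 3.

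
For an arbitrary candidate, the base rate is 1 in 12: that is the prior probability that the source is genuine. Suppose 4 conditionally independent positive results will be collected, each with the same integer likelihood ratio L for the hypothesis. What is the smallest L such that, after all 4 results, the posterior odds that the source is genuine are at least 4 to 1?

Prior odds = (1/12)/(11/12) = 1/11.
Target odds = 4.
Need L⁴ ≥ 4 ÷ (1/11) = 44.
2⁴ = 16 < 44 ≤ 81 = 3⁴, so L = 3.

3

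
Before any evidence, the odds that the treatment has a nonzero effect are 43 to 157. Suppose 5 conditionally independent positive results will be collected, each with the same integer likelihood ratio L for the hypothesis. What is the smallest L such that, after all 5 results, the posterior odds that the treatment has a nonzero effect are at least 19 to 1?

Prior odds = 43/157.
Target odds = 19.
Need L⁵ ≥ 19 ÷ (43/157) = 2983/43.
2⁵ = 32 < 2983/43 ≤ 243 = 3⁵, so L = 3.

3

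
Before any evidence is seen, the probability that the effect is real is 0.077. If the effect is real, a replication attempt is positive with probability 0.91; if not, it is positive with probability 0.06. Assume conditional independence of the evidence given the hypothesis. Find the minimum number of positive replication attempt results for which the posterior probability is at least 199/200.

Prior odds = 0.077/0.923 = 77/923.
Likelihood ratio of a positive = 0.91/0.06 = 91/6.
Target odds: 0.995 ÷ 0.005 = 199.
Require (91/6)ⁿ ≥ 199 ÷ (77/923) = 183677/77.
(91/6)² = 8281/36 falls short of 183677/77 but (91/6)³ = 753571/216 reaches it, so n = 3.

3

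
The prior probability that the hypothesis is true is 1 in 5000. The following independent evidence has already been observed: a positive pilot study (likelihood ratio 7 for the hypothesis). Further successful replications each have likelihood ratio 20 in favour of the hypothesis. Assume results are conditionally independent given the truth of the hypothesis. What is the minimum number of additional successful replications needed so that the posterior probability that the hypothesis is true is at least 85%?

Prior odds = 0.0002/0.9998 = 1/4999.
Bayes factor of the evidence already in hand = 7.
Odds after that evidence = (1/4999) × 7 = 7/4999.
Target odds = 0.85/0.15 = 17/3.
Need 20ⁿ ≥ 17/3 ÷ (7/4999) = 84983/21.
20² = 400 falls short of 84983/21 but 20³ = 8000 reaches it, so n = 3.

3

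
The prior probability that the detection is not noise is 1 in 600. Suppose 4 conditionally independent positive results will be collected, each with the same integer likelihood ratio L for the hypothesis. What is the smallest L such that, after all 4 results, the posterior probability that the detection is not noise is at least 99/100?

Prior odds = (1/600)/(599/600) = 1/599.
Target odds = 0.99/0.01 = 99.
Need L⁴ ≥ 99 ÷ (1/599) = 59301.
15⁴ = 50625 < 59301 ≤ 65536 = 16⁴, so L = 16.

16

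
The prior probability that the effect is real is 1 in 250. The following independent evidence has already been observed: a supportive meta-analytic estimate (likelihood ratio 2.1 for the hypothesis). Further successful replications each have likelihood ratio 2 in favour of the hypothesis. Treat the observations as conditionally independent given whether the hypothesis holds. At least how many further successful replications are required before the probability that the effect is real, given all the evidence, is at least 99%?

14

Prior odds = 0.004/0.996 = 1/249.
Bayes factor of the evidence already in hand = 2.1.
Odds after that evidence = (1/249) × 2.1 = 7/830.
Target odds = 0.99/0.01 = 99.
Need 2ⁿ ≥ 99 ÷ (7/830) = 82170/7.
2¹³ = 8192 falls short of 82170/7 but 2¹⁴ = 16384 reaches it, so n = 14.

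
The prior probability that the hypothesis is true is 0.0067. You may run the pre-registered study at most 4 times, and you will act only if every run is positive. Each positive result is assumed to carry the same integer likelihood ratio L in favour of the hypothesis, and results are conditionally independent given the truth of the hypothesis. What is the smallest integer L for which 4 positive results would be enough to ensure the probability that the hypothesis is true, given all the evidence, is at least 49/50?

10

Prior odds = 0.0067/0.9933 = 67/9933.
Target odds = 0.98/0.02 = 49.
Need L⁴ ≥ 49 ÷ (67/9933) = 486717/67.
9⁴ = 6561 < 486717/67 ≤ 10000 = 10⁴, so L = 10.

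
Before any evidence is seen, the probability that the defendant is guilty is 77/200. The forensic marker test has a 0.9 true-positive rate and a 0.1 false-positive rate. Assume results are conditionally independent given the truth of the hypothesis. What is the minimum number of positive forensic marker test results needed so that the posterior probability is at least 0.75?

1

Prior odds: 0.385 ÷ 0.615 = 77/123.
Likelihood ratio of a positive result = 0.9/0.1 = 9.
Target posterior odds = 0.75/0.25 = 3.
Need (77/123) × 9ⁿ ≥ 3, i.e. 9ⁿ ≥ 369/77.
9¹ = 9, which meets the required 369/77; so n = 1.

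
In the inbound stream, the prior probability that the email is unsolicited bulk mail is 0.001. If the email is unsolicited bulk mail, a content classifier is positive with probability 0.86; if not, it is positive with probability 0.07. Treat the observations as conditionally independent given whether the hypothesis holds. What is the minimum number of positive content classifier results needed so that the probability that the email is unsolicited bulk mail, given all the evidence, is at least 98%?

5

Prior odds = 0.001/0.999 = 1/999.
Likelihood ratio of a positive = 0.86/0.07 = 86/7.
Target posterior odds = 0.98/0.02 = 49.
Require (86/7)ⁿ ≥ 49 ÷ (1/999) = 48951.
(86/7)⁴ = 54700816/2401 falls short of 48951 but (86/7)⁵ ≈279899 reaches it, so n = 5.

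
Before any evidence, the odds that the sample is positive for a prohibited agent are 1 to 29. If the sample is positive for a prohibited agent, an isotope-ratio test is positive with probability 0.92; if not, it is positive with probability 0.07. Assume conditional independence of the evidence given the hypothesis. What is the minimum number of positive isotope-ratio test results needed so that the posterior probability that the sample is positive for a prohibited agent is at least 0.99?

Prior odds = 1/29.
Likelihood ratio of a positive = 0.92/0.07 = 92/7.
Target odds: 0.99 ÷ 0.01 = 99.
Require (92/7)ⁿ ≥ 99 ÷ (1/29) = 2871.
(92/7)³ = 778688/343 falls short of 2871 but (92/7)⁴ = 71639296/2401 reaches it, so n = 4.

4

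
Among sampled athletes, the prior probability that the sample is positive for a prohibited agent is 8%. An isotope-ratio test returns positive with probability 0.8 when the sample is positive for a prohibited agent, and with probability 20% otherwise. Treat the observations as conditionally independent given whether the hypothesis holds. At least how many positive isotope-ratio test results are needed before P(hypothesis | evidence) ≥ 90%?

Prior odds: 0.08 ÷ 0.92 = 2/23.
Likelihood ratio of a positive result = 0.8/0.2 = 4.
Target odds: 0.9 ÷ 0.1 = 9.
Need (2/23) × 4ⁿ ≥ 9, i.e. 4ⁿ ≥ 103.5.
4³ = 64 falls short of 103.5 but 4⁴ = 256 reaches it, so n = 4.

4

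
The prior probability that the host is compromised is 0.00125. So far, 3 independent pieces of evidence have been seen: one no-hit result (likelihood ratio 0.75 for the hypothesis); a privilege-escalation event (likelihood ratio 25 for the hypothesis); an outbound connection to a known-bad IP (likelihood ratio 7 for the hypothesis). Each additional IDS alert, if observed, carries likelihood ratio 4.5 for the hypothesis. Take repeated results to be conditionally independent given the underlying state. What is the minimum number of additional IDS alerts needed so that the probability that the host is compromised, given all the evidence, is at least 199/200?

Prior odds = 0.00125/0.99875 = 1/799.
Combined Bayes factor of the evidence already in hand = 0.75 × 25 × 7 = 131.25.
Odds after that evidence = (1/799) × 131.25 = 525/3196.
Target odds = 0.995/0.005 = 199.
Need 4.5ⁿ ≥ 199 ÷ (525/3196) = 636004/525.
4.5⁴ = 410.0625 falls short of 636004/525 but 4.5⁵ = 1845.28125 reaches it, so n = 5.

5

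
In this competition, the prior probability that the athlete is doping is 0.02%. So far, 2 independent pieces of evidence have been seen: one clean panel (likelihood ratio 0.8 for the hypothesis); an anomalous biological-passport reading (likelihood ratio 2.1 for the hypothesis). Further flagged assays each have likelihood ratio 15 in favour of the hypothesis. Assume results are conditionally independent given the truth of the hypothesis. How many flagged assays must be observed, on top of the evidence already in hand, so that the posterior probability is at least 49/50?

5

Prior odds = 0.0002/0.9998 = 1/4999.
Combined Bayes factor of the evidence already in hand = 0.8 × 2.1 = 1.68.
Odds after that evidence = (1/4999) × 1.68 = 42/124975.
Target odds = 0.98/0.02 = 49.
Need 15ⁿ ≥ 49 ÷ (42/124975) = 874825/6.
15⁴ = 50625 falls short of 874825/6 but 15⁵ = 759375 reaches it, so n = 5.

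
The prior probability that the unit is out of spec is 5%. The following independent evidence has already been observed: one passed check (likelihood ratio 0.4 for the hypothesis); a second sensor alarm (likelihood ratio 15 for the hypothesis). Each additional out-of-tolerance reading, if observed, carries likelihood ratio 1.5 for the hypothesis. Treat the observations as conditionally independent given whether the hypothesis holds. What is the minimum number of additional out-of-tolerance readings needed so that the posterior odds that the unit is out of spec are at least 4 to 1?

Prior odds = 0.05/0.95 = 1/19.
Combined Bayes factor of the evidence already in hand = 0.4 × 15 = 6.
Odds after that evidence = (1/19) × 6 = 6/19.
Target odds = 4.
Need 1.5ⁿ ≥ 4 ÷ (6/19) = 38/3.
1.5⁶ = 11.390625 falls short of 38/3 but 1.5⁷ = 17.0859375 reaches it, so n = 7.

7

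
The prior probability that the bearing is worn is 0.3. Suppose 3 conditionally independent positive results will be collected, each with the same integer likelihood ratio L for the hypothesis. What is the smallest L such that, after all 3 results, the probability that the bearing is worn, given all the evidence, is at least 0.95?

4

Prior odds = 0.3/0.7 = 3/7.
Target odds = 0.95/0.05 = 19.
Need L³ ≥ 19 ÷ (3/7) = 133/3.
3³ = 27 < 133/3 ≤ 64 = 4³, so L = 4.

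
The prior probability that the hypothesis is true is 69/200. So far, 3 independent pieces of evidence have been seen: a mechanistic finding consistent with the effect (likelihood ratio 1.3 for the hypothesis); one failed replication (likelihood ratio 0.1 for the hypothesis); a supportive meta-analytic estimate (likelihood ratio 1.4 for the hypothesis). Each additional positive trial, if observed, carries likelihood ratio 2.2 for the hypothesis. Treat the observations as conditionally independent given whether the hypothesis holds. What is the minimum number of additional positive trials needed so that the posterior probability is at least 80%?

Prior odds = 0.345/0.655 = 69/131.
Combined Bayes factor of the evidence already in hand = 1.3 × 0.1 × 1.4 = 0.182.
Odds after that evidence = (69/131) × 0.182 = 6279/65500.
Target odds = 0.8/0.2 = 4.
Need 2.2ⁿ ≥ 4 ÷ (6279/65500) = 262000/6279.
2.2⁴ = 23.4256 falls short of 262000/6279 but 2.2⁵ = 51.53632 reaches it, so n = 5.

5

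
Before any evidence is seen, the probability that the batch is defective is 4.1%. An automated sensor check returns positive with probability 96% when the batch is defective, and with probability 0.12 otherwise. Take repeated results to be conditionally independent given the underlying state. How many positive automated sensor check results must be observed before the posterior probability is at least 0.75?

Prior odds = 0.041/0.959 = 41/959.
Likelihood ratio of a positive result = 0.96/0.12 = 8.
Target odds: 0.75 ÷ 0.25 = 3.
Need (41/959) × 8ⁿ ≥ 3, i.e. 8ⁿ ≥ 2877/41.
8² = 64 falls short of 2877/41 but 8³ = 512 reaches it, so n = 3.

3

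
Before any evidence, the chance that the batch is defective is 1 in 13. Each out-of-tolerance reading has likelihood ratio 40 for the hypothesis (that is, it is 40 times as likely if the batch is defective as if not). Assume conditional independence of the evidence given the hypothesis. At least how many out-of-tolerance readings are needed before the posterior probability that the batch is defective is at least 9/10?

2

Prior odds = (1/13)/(12/13) = 1/12.
Likelihood ratio per out-of-tolerance reading = 40.
Target posterior odds = 0.9/0.1 = 9.
Require 40ⁿ ≥ 9 ÷ (1/12) = 108.
40¹ = 40 falls short of 108 but 40² = 1600 reaches it, so n = 2.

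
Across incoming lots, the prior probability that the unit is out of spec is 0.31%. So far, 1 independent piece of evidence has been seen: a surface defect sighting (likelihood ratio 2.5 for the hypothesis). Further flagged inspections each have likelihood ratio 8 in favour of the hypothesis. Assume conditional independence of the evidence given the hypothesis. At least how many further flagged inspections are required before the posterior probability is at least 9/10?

Prior odds = 0.0031/0.9969 = 31/9969.
Bayes factor of the evidence already in hand = 2.5.
Odds after that evidence = (31/9969) × 2.5 = 155/19938.
Target odds = 0.9/0.1 = 9.
Need 8ⁿ ≥ 9 ÷ (155/19938) = 179442/155.
8³ = 512 falls short of 179442/155 but 8⁴ = 4096 reaches it, so n = 4.

4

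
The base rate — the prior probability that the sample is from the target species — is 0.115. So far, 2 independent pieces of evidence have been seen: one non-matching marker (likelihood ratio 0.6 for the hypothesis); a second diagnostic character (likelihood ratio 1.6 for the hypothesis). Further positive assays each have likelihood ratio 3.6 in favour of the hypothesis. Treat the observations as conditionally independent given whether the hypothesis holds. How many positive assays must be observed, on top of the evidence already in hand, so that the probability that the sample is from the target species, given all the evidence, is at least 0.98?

5

Prior odds = 0.115/0.885 = 23/177.
Combined Bayes factor of the evidence already in hand = 0.6 × 1.6 = 0.96.
Odds after that evidence = (23/177) × 0.96 = 184/1475.
Target odds = 0.98/0.02 = 49.
Need 3.6ⁿ ≥ 49 ÷ (184/1475) = 72275/184.
3.6⁴ = 167.9616 falls short of 72275/184 but 3.6⁵ = 604.66176 reaches it, so n = 5.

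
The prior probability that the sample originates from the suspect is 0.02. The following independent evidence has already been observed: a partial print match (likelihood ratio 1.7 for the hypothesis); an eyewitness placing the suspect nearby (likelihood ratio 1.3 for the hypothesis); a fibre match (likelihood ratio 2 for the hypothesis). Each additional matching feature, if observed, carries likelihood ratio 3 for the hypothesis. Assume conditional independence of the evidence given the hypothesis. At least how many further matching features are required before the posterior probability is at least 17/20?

4

Prior odds = 0.02/0.98 = 1/49.
Combined Bayes factor of the evidence already in hand = 1.7 × 1.3 × 2 = 4.42.
Odds after that evidence = (1/49) × 4.42 = 221/2450.
Target odds = 0.85/0.15 = 17/3.
Need 3ⁿ ≥ 17/3 ÷ (221/2450) = 2450/39.
3³ = 27 falls short of 2450/39 but 3⁴ = 81 reaches it, so n = 4.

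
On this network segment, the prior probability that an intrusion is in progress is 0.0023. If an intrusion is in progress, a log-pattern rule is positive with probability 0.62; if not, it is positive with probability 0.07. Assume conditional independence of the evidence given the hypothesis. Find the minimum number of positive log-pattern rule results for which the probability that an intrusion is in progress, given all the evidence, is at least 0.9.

4

Prior odds = 0.0023/0.9977 = 23/9977.
Likelihood ratio of a positive = 0.62/0.07 = 62/7.
Target posterior odds = 0.9/0.1 = 9.
Require (62/7)ⁿ ≥ 9 ÷ (23/9977) = 89793/23.
(62/7)³ = 238328/343 falls short of 89793/23 but (62/7)⁴ = 14776336/2401 reaches it, so n = 4.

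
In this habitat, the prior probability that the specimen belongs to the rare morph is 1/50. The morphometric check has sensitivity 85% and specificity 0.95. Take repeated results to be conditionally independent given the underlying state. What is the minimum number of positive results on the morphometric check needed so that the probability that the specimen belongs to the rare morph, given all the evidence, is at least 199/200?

4

Prior odds = 0.02/0.98 = 1/49.
False-positive rate = 1 − 0.95 = 0.05; likelihood ratio of a positive = 0.85/0.05 = 17.
Target posterior odds = 0.995/0.005 = 199.
Require 17ⁿ ≥ 199 ÷ (1/49) = 9751.
17³ = 4913 falls short of 9751 but 17⁴ = 83521 reaches it, so n = 4.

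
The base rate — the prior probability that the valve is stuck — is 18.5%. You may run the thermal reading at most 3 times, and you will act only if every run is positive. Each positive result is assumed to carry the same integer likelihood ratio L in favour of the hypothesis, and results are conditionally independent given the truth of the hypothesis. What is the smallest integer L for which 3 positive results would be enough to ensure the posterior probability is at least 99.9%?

Prior odds = 0.185/0.815 = 37/163.
Target odds = 0.999/0.001 = 999.
Need L³ ≥ 999 ÷ (37/163) = 4401.
16³ = 4096 < 4401 ≤ 4913 = 17³, so L = 17.

17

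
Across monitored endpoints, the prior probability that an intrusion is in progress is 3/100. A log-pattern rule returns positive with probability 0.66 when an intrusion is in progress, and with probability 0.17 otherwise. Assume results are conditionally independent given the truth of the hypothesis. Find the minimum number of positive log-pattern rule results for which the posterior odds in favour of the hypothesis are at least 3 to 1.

Prior odds: 0.03 ÷ 0.97 = 3/97.
Likelihood ratio of a positive result = 0.66/0.17 = 66/17.
Target odds = 3.
Need (3/97) × (66/17)ⁿ ≥ 3, i.e. (66/17)ⁿ ≥ 97.
(66/17)³ = 287496/4913 falls short of 97 but (66/17)⁴ = 18974736/83521 reaches it, so n = 4.

4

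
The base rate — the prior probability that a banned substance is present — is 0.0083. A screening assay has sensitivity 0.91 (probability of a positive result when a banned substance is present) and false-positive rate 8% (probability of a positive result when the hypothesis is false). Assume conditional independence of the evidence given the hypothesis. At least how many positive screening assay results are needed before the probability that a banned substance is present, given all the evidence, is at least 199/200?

Prior odds = 0.0083/0.9917 = 83/9917.
Likelihood ratio of a positive result = 0.91/0.08 = 11.375.
Target odds: 0.995 ÷ 0.005 = 199.
Need (83/9917) × 11.375ⁿ ≥ 199, i.e. 11.375ⁿ ≥ 1973483/83.
11.375⁴ = 68574961/4096 falls short of 1973483/83 but 11.375⁵ ≈190439 reaches it, so n = 5.

5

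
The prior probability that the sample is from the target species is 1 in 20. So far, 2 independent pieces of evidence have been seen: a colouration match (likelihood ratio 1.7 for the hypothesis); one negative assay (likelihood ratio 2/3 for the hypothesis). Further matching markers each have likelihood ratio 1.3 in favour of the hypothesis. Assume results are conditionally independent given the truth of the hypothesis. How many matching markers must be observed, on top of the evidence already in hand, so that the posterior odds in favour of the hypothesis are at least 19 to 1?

Prior odds = 0.05/0.95 = 1/19.
Combined Bayes factor of the evidence already in hand = 1.7 × (2/3) = 17/15.
Odds after that evidence = (1/19) × 17/15 = 17/285.
Target odds = 19.
Need 1.3ⁿ ≥ 19 ÷ (17/285) = 5415/17.
1.3²¹ ≈247.065 falls short of 5415/17 but 1.3²² ≈321.184 reaches it, so n = 22.

22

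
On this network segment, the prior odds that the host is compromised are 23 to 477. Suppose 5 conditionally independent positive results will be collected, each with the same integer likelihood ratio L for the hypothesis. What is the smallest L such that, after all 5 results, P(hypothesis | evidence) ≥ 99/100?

Prior odds = 23/477.
Target odds = 0.99/0.01 = 99.
Need L⁵ ≥ 99 ÷ (23/477) = 47223/23.
4⁵ = 1024 < 47223/23 ≤ 3125 = 5⁵, so L = 5.

5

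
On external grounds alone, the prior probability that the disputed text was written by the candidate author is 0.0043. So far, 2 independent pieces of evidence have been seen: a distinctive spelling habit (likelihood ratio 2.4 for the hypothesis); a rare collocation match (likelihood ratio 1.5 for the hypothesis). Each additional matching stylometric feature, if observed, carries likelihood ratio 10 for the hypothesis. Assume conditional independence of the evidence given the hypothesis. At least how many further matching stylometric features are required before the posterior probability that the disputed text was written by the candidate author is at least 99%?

4

Prior odds = 0.0043/0.9957 = 43/9957.
Combined Bayes factor of the evidence already in hand = 2.4 × 1.5 = 3.6.
Odds after that evidence = (43/9957) × 3.6 = 258/16595.
Target odds = 0.99/0.01 = 99.
Need 10ⁿ ≥ 99 ÷ (258/16595) = 547635/86.
10³ = 1000 falls short of 547635/86 but 10⁴ = 10000 reaches it, so n = 4.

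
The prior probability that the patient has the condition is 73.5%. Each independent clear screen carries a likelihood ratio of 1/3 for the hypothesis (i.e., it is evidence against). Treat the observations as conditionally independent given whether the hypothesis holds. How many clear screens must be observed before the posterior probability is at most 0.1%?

8

Prior odds: 0.735 ÷ 0.265 = 147/53.
Likelihood ratio per clear screen = 1/3.
Target odds: 0.001 ÷ 0.999 = 1/999.
Require (1/3)ⁿ ≤ 1/999 ÷ (147/53) = 53/146853.
(1/3)⁷ = 1/2187 is still above 53/146853 but (1/3)⁸ = 1/6561 is at or below it, so n = 8.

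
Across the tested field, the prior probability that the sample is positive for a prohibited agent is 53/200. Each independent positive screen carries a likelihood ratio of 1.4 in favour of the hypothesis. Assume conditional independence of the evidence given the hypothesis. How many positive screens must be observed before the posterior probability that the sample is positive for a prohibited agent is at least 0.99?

17

Prior odds: 0.265 ÷ 0.735 = 53/147.
Likelihood ratio per positive screen = 1.4.
Target odds: 0.99 ÷ 0.01 = 99.
Need (53/147) × 1.4ⁿ ≥ 99, i.e. 1.4ⁿ ≥ 14553/53.
1.4¹⁶ ≈217.795 falls short of 14553/53 but 1.4¹⁷ ≈304.913 reaches it, so n = 17.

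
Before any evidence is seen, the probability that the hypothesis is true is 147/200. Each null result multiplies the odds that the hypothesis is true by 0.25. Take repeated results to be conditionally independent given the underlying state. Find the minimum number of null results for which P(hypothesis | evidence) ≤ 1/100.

5

Prior odds = 0.735/0.265 = 147/53.
Likelihood ratio per null result = 0.25.
Target odds: 0.01 ÷ 0.99 = 1/99.
Need (147/53) × 0.25ⁿ ≤ 1/99, i.e. 0.25ⁿ ≤ 53/14553.
0.25⁴ = 0.00390625 is still above 53/14553 but 0.25⁵ = 1/1024 is at or below it, so n = 5.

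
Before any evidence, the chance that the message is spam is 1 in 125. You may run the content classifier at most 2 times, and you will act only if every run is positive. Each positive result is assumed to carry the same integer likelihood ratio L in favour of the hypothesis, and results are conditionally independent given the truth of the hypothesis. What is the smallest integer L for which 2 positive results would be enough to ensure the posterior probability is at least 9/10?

Prior odds = 0.008/0.992 = 1/124.
Target odds = 0.9/0.1 = 9.
Need L² ≥ 9 ÷ (1/124) = 1116.
33² = 1089 < 1116 ≤ 1156 = 34², so L = 34.

34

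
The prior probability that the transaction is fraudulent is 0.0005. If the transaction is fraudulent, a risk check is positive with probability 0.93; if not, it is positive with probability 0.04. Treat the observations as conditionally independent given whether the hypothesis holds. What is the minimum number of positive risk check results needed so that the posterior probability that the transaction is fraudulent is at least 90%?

4

Prior odds: 0.0005 ÷ 0.9995 = 1/1999.
Likelihood ratio of a positive = 0.93/0.04 = 23.25.
Target odds: 0.9 ÷ 0.1 = 9.
Need (1/1999) × 23.25ⁿ ≥ 9, i.e. 23.25ⁿ ≥ 17991.
23.25³ = 804357/64 falls short of 17991 but 23.25⁴ = 74805201/256 reaches it, so n = 4.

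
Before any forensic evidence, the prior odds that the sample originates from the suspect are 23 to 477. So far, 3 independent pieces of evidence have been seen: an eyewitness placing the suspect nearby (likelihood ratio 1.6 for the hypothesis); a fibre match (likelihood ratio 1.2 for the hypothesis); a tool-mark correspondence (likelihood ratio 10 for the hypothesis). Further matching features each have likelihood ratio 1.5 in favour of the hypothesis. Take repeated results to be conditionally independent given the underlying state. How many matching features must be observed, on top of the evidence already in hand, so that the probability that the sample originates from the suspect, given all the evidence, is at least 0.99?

Prior odds = 23/477.
Combined Bayes factor of the evidence already in hand = 1.6 × 1.2 × 10 = 19.2.
Odds after that evidence = (23/477) × 19.2 = 736/795.
Target odds = 0.99/0.01 = 99.
Need 1.5ⁿ ≥ 99 ÷ (736/795) = 78705/736.
1.5¹¹ = 177147/2048 falls short of 78705/736 but 1.5¹² = 531441/4096 reaches it, so n = 12.

12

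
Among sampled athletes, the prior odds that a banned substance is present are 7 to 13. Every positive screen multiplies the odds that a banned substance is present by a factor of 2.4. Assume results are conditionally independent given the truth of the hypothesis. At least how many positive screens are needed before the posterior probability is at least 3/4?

2

Prior odds = 7/13.
Likelihood ratio per positive screen = 2.4.
Target posterior odds = 0.75/0.25 = 3.
Require 2.4ⁿ ≥ 3 ÷ (7/13) = 39/7.
2.4¹ = 2.4 falls short of 39/7 but 2.4² = 5.76 reaches it, so n = 2.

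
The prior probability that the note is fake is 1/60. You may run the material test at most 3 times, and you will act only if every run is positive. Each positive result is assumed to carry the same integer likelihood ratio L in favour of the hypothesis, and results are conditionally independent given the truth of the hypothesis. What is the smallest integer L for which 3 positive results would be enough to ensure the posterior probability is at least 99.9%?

Prior odds = (1/60)/(59/60) = 1/59.
Target odds = 0.999/0.001 = 999.
Need L³ ≥ 999 ÷ (1/59) = 58941.
38³ = 54872 < 58941 ≤ 59319 = 39³, so L = 39.

39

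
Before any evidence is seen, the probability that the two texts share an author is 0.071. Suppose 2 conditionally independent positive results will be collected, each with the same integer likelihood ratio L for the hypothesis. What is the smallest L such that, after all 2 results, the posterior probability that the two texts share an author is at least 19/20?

Prior odds = 0.071/0.929 = 71/929.
Target odds = 0.95/0.05 = 19.
Need L² ≥ 19 ÷ (71/929) = 17651/71.
15² = 225 < 17651/71 ≤ 256 = 16², so L = 16.

16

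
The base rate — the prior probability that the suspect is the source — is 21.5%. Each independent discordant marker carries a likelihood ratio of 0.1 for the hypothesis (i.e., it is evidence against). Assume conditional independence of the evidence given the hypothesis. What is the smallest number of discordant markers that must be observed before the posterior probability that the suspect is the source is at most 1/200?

2

Prior odds = 0.215/0.785 = 43/157.
Likelihood ratio per discordant marker = 0.1.
Target odds: 0.005 ÷ 0.995 = 1/199.
Need (43/157) × 0.1ⁿ ≤ 1/199, i.e. 0.1ⁿ ≤ 157/8557.
0.1¹ = 0.1 is still above 157/8557 but 0.1² = 0.01 is at or below it, so n = 2.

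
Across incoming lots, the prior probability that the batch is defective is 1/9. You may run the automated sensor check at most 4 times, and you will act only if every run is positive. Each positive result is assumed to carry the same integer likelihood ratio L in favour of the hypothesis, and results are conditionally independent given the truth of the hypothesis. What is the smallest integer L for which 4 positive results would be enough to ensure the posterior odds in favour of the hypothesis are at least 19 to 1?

Prior odds = (1/9)/(8/9) = 0.125.
Target odds = 19.
Need L⁴ ≥ 19 ÷ 0.125 = 152.
3⁴ = 81 < 152 ≤ 256 = 4⁴, so L = 4.

4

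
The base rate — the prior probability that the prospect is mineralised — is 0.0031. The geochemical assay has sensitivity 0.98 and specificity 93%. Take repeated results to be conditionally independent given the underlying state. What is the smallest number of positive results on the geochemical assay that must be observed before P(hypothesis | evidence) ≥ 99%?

4

Prior odds: 0.0031 ÷ 0.9969 = 31/9969.
False-positive rate = 1 − 0.93 = 0.07; likelihood ratio of a positive = 0.98/0.07 = 14.
Target odds: 0.99 ÷ 0.01 = 99.
Require 14ⁿ ≥ 99 ÷ (31/9969) = 986931/31.
14³ = 2744 falls short of 986931/31 but 14⁴ = 38416 reaches it, so n = 4.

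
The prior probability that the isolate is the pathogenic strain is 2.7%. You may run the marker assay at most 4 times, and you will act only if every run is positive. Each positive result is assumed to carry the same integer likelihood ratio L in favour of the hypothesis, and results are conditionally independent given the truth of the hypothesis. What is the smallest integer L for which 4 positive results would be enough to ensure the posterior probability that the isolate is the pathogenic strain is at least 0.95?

6

Prior odds = 0.027/0.973 = 27/973.
Target odds = 0.95/0.05 = 19.
Need L⁴ ≥ 19 ÷ (27/973) = 18487/27.
5⁴ = 625 < 18487/27 ≤ 1296 = 6⁴, so L = 6.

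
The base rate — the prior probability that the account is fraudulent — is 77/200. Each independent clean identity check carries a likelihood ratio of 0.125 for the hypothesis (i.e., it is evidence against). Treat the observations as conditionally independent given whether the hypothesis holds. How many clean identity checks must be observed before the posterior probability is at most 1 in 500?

3

Prior odds: 0.385 ÷ 0.615 = 77/123.
Likelihood ratio per clean identity check = 0.125.
Target odds: 0.002 ÷ 0.998 = 1/499.
Need (77/123) × 0.125ⁿ ≤ 1/499, i.e. 0.125ⁿ ≤ 123/38423.
0.125² = 0.015625 is still above 123/38423 but 0.125³ = 0.001953125 is at or below it, so n = 3.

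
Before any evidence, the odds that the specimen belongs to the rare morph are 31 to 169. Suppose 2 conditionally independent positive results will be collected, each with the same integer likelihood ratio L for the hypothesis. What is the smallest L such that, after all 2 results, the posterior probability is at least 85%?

Prior odds = 31/169.
Target odds = 0.85/0.15 = 17/3.
Need L² ≥ 17/3 ÷ (31/169) = 2873/93.
5² = 25 < 2873/93 ≤ 36 = 6², so L = 6.

6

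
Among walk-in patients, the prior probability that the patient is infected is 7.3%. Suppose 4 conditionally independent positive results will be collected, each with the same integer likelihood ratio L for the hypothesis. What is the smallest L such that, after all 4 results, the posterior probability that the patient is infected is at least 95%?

Prior odds = 0.073/0.927 = 73/927.
Target odds = 0.95/0.05 = 19.
Need L⁴ ≥ 19 ÷ (73/927) = 17613/73.
3⁴ = 81 < 17613/73 ≤ 256 = 4⁴, so L = 4.

4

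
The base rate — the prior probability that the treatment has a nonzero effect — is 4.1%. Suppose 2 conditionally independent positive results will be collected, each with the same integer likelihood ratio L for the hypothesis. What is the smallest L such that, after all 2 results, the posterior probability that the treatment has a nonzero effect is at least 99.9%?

Prior odds = 0.041/0.959 = 41/959.
Target odds = 0.999/0.001 = 999.
Need L² ≥ 999 ÷ (41/959) = 958041/41.
152² = 23104 < 958041/41 ≤ 23409 = 153², so L = 153.

153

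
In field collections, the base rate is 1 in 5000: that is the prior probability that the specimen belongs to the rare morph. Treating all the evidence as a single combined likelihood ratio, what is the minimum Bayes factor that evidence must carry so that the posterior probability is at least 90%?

Prior odds = 0.0002/0.9998 = 1/4999.
Target odds = 0.9/0.1 = 9.
Required Bayes factor = 9 ÷ (1/4999) = 44991.

44991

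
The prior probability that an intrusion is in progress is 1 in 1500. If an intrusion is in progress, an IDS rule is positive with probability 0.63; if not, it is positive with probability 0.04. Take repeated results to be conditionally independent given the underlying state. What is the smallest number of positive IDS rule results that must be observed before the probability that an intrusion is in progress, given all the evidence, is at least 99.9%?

6

Prior odds = (1/1500)/(1499/1500) = 1/1499.
Likelihood ratio of a positive = 0.63/0.04 = 15.75.
Target odds: 0.999 ÷ 0.001 = 999.
Need (1/1499) × 15.75ⁿ ≥ 999, i.e. 15.75ⁿ ≥ 1497501.
15.75⁵ = 992436543/1024 falls short of 1497501 but 15.75⁶ ≈1.52645e+07 reaches it, so n = 6.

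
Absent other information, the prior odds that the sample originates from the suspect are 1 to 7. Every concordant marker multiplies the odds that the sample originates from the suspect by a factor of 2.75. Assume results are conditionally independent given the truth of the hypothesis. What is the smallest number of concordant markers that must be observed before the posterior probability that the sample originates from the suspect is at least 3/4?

4

Prior odds = 1/7.
Likelihood ratio per concordant marker = 2.75.
Target posterior odds = 0.75/0.25 = 3.
Need (1/7) × 2.75ⁿ ≥ 3, i.e. 2.75ⁿ ≥ 21.
2.75³ = 20.796875 falls short of 21 but 2.75⁴ = 57.19140625 reaches it, so n = 4.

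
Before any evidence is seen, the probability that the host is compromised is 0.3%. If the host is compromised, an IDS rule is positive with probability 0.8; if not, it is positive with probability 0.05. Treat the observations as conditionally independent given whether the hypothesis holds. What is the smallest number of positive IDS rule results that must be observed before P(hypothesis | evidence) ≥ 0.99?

4

Prior odds = 0.003/0.997 = 3/997.
Likelihood ratio of a positive = 0.8/0.05 = 16.
Target odds: 0.99 ÷ 0.01 = 99.
Require 16ⁿ ≥ 99 ÷ (3/997) = 32901.
16³ = 4096 falls short of 32901 but 16⁴ = 65536 reaches it, so n = 4.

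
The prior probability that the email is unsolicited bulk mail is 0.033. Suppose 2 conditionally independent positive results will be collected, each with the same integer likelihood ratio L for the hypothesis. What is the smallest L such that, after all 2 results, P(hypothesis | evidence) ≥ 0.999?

Prior odds = 0.033/0.967 = 33/967.
Target odds = 0.999/0.001 = 999.
Need L² ≥ 999 ÷ (33/967) = 322011/11.
171² = 29241 < 322011/11 ≤ 29584 = 172², so L = 172.

172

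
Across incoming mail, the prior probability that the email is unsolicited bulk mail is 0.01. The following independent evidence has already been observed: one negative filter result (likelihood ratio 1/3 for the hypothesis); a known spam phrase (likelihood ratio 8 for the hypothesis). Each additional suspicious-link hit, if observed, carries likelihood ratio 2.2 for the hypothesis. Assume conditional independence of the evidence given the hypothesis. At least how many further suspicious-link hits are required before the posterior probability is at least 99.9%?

14

Prior odds = 0.01/0.99 = 1/99.
Combined Bayes factor of the evidence already in hand = (1/3) × 8 = 8/3.
Odds after that evidence = (1/99) × 8/3 = 8/297.
Target odds = 0.999/0.001 = 999.
Need 2.2ⁿ ≥ 999 ÷ (8/297) = 37087.875.
2.2¹³ ≈28281 falls short of 37087.875 but 2.2¹⁴ ≈62218.2 reaches it, so n = 14.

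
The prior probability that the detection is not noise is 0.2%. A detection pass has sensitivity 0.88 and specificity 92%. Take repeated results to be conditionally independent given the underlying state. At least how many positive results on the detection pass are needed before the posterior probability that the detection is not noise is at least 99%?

5

Prior odds: 0.002 ÷ 0.998 = 1/499.
False-positive rate = 1 − 0.92 = 0.08; likelihood ratio of a positive = 0.88/0.08 = 11.
Target odds: 0.99 ÷ 0.01 = 99.
Require 11ⁿ ≥ 99 ÷ (1/499) = 49401.
11⁴ = 14641 falls short of 49401 but 11⁵ = 161051 reaches it, so n = 5.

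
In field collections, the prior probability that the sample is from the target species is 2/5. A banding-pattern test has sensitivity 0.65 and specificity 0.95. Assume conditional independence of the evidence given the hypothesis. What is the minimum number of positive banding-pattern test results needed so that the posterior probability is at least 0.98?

2

Prior odds: 0.4 ÷ 0.6 = 2/3.
False-positive rate = 1 − 0.95 = 0.05; likelihood ratio of a positive = 0.65/0.05 = 13.
Target odds: 0.98 ÷ 0.02 = 49.
Require 13ⁿ ≥ 49 ÷ (2/3) = 73.5.
13¹ = 13 falls short of 73.5 but 13² = 169 reaches it, so n = 2.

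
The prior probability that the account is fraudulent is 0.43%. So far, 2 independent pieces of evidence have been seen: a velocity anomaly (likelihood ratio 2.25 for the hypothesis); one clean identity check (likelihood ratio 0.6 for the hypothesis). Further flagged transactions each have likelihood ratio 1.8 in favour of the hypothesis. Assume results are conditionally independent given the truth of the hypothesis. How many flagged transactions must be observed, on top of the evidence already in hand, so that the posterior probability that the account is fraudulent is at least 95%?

Prior odds = 0.0043/0.9957 = 43/9957.
Combined Bayes factor of the evidence already in hand = 2.25 × 0.6 = 1.35.
Odds after that evidence = (43/9957) × 1.35 = 387/66380.
Target odds = 0.95/0.05 = 19.
Need 1.8ⁿ ≥ 19 ÷ (387/66380) = 1261220/387.
1.8¹³ ≈2082.3 falls short of 1261220/387 but 1.8¹⁴ ≈3748.13 reaches it, so n = 14.

14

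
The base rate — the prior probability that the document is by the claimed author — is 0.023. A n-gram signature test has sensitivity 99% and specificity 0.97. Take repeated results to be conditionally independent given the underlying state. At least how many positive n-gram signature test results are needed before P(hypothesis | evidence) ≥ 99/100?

3

Prior odds: 0.023 ÷ 0.977 = 23/977.
False-positive rate = 1 − 0.97 = 0.03; likelihood ratio of a positive = 0.99/0.03 = 33.
Target odds: 0.99 ÷ 0.01 = 99.
Require 33ⁿ ≥ 99 ÷ (23/977) = 96723/23.
33² = 1089 falls short of 96723/23 but 33³ = 35937 reaches it, so n = 3.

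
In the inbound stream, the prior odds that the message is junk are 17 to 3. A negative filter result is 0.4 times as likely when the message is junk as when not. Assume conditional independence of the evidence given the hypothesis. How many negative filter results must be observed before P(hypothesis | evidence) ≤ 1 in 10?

Prior odds = 17/3.
Likelihood ratio per negative filter result = 0.4.
Target posterior odds = 0.1/0.9 = 1/9.
Require 0.4ⁿ ≤ 1/9 ÷ (17/3) = 1/51.
0.4⁴ = 0.0256 is still above 1/51 but 0.4⁵ = 0.01024 is at or below it, so n = 5.

5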